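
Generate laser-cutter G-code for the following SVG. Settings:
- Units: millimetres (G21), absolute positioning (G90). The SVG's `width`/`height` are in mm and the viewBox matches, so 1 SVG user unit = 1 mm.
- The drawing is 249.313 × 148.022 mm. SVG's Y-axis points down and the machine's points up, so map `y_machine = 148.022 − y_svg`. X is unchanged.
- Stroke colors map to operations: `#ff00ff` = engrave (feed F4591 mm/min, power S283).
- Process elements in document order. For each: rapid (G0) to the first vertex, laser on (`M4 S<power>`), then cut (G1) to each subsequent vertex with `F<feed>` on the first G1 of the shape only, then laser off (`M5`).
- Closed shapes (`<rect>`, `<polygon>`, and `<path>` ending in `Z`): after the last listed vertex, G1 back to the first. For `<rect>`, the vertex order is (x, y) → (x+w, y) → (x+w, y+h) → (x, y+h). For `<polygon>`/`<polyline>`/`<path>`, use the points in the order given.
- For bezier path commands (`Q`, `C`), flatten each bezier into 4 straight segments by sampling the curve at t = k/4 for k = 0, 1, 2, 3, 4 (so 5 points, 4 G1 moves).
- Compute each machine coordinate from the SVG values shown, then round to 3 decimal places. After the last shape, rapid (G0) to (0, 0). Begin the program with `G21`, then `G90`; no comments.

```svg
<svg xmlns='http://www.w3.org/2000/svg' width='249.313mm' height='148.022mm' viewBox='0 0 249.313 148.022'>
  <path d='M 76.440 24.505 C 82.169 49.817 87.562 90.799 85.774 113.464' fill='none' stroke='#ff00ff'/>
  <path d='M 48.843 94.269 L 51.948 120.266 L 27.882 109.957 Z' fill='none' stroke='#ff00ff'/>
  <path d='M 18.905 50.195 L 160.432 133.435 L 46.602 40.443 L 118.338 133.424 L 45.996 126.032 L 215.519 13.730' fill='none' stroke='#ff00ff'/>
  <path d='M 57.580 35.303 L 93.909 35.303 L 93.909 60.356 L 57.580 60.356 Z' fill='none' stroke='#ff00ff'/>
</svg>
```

G21
G90
G0 X76.440 Y123.517
M4 S283
G1 X80.567 Y102.126 F4591
G1 X83.926 Y78.045
G1 X85.876 Y54.460
G1 X85.774 Y34.558
M5
G0 X48.843 Y53.753
M4 S283
G1 X51.948 Y27.756 F4591
G1 X27.882 Y38.065
G1 X48.843 Y53.753
M5
G0 X18.905 Y97.827
M4 S283
G1 X160.432 Y14.587 F4591
G1 X46.602 Y107.579
G1 X118.338 Y14.598
G1 X45.996 Y21.990
G1 X215.519 Y134.292
M5
G0 X57.580 Y112.719
M4 S283
G1 X93.909 Y112.719 F4591
G1 X93.909 Y87.666
G1 X57.580 Y87.666
G1 X57.580 Y112.719
M5
G0 X0.000 Y0.000

1 u = 1 mm; y_m = 148.022 − y.

[1] `<path>` cubic bezier, #ff00ff→engrave S283 F4591: (76.440,123.517) → (80.567,102.126) → (83.926,78.045) → (85.876,54.460) → (85.774,34.558)

[2] `<path>` regular polygon, #ff00ff→engrave S283 F4591: (48.843,53.753) → (51.948,27.756) → (27.882,38.065) → (48.843,53.753) (closed)

[3] `<path>` open polyline, #ff00ff→engrave S283 F4591: (18.905,97.827) → (160.432,14.587) → (46.602,107.579) → (118.338,14.598) → (45.996,21.990) → (215.519,134.292)

[4] `<path>` rectangle, #ff00ff→engrave S283 F4591: (57.580,112.719) → (93.909,112.719) → (93.909,87.666) → (57.580,87.666) → (57.580,112.719) (closed)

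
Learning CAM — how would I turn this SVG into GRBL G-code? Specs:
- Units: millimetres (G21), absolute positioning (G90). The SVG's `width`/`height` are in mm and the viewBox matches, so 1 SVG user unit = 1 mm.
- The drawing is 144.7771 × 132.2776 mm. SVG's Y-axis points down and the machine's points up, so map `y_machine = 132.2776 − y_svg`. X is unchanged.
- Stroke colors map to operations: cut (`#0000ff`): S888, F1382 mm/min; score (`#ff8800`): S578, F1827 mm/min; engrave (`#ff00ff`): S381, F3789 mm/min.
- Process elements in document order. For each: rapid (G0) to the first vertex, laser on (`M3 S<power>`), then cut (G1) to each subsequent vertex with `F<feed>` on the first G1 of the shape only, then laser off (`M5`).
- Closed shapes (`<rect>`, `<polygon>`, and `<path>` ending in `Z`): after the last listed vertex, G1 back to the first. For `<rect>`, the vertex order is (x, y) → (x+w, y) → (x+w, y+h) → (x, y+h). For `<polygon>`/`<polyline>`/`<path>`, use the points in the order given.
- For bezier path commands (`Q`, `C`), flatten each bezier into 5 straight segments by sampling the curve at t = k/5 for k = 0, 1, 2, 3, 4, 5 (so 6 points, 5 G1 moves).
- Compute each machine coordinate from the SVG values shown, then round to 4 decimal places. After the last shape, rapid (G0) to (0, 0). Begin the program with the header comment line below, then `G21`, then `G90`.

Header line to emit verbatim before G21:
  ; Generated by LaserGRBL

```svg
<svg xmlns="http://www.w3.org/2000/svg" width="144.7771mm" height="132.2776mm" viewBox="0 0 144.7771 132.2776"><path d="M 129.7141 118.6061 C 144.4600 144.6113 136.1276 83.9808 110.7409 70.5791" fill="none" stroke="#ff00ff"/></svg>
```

Since the viewBox matches the mm dimensions, user units are millimetres directly. The only transform is the Y-flip y_m = 132.2776 − y_svg.

Shape 1 is a cubic bezier drawn with `<path>`. Its stroke #ff00ff means engrave at S381, F3789. After flipping Y the toolpath is (129.7141,13.6715) → (135.8404,7.3937) → (136.7171,15.4831) → (132.6333,31.5140) → (123.8782,49.0609) → (110.7409,61.6985).

; Generated by LaserGRBL
G21
G90
G0 X129.7141 Y13.6715
M3 S381
G1 X135.8404 Y7.3937 F3789
G1 X136.7171 Y15.4831
G1 X132.6333 Y31.5140
G1 X123.8782 Y49.0609
G1 X110.7409 Y61.6985
M5
G0 X0.0000 Y0.0000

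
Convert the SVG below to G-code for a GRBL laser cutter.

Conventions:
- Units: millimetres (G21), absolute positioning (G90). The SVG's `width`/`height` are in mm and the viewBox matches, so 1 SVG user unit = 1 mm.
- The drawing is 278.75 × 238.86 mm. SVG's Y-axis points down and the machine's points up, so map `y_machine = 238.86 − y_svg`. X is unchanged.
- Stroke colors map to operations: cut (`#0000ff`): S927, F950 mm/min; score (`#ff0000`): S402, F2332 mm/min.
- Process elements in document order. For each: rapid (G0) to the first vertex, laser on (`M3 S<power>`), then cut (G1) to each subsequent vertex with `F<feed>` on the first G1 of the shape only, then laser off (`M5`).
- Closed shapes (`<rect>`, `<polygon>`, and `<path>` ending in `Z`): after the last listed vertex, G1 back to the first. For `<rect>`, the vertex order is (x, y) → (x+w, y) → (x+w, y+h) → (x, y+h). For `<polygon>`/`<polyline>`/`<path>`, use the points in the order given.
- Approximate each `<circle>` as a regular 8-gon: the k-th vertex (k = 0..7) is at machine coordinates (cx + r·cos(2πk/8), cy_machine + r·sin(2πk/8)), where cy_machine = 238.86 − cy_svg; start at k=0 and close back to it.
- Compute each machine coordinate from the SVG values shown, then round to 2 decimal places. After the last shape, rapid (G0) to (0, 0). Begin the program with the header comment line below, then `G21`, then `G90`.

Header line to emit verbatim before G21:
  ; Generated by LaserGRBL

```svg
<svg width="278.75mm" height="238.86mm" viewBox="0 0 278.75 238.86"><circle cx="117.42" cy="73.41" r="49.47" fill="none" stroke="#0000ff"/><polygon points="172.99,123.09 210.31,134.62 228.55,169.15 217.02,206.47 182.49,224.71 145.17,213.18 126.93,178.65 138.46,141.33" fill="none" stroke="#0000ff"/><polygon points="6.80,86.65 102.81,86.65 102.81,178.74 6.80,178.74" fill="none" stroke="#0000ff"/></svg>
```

viewBox `0 0 278.75 238.86` with mm width/height → 1 unit = 1 mm. Flip: y_m = 238.86 − y_svg.

**Shape 1** — `<circle>` circle, stroke `#0000ff` → cut (S927, F950). Machine vertices: (166.89,165.45) → (152.40,200.43) → (117.42,214.92) → (82.44,200.43) → (67.95,165.45) → (82.44,130.47) → (117.42,115.98) → (152.40,130.47) → (166.89,165.45). Closed: final G1 returns to the first vertex.

**Shape 2** — `<polygon>` regular polygon, stroke `#0000ff` → cut (S927, F950). Machine vertices: (172.99,115.77) → (210.31,104.24) → (228.55,69.71) → (217.02,32.39) → (182.49,14.15) → (145.17,25.68) → (126.93,60.21) → (138.46,97.53) → (172.99,115.77). Closed: final G1 returns to the first vertex.

**Shape 3** — `<polygon>` rectangle, stroke `#0000ff` → cut (S927, F950). Machine vertices: (6.80,152.21) → (102.81,152.21) → (102.81,60.12) → (6.80,60.12) → (6.80,152.21). Closed: final G1 returns to the first vertex.

; Generated by LaserGRBL
G21
G90
G0 X166.89 Y165.45
M3 S927
G1 X152.40 Y200.43 F950
G1 X117.42 Y214.92
G1 X82.44 Y200.43
G1 X67.95 Y165.45
G1 X82.44 Y130.47
G1 X117.42 Y115.98
G1 X152.40 Y130.47
G1 X166.89 Y165.45
M5
G0 X172.99 Y115.77
M3 S927
G1 X210.31 Y104.24 F950
G1 X228.55 Y69.71
G1 X217.02 Y32.39
G1 X182.49 Y14.15
G1 X145.17 Y25.68
G1 X126.93 Y60.21
G1 X138.46 Y97.53
G1 X172.99 Y115.77
M5
G0 X6.80 Y152.21
M3 S927
G1 X102.81 Y152.21 F950
G1 X102.81 Y60.12
G1 X6.80 Y60.12
G1 X6.80 Y152.21
M5
G0 X0.00 Y0.00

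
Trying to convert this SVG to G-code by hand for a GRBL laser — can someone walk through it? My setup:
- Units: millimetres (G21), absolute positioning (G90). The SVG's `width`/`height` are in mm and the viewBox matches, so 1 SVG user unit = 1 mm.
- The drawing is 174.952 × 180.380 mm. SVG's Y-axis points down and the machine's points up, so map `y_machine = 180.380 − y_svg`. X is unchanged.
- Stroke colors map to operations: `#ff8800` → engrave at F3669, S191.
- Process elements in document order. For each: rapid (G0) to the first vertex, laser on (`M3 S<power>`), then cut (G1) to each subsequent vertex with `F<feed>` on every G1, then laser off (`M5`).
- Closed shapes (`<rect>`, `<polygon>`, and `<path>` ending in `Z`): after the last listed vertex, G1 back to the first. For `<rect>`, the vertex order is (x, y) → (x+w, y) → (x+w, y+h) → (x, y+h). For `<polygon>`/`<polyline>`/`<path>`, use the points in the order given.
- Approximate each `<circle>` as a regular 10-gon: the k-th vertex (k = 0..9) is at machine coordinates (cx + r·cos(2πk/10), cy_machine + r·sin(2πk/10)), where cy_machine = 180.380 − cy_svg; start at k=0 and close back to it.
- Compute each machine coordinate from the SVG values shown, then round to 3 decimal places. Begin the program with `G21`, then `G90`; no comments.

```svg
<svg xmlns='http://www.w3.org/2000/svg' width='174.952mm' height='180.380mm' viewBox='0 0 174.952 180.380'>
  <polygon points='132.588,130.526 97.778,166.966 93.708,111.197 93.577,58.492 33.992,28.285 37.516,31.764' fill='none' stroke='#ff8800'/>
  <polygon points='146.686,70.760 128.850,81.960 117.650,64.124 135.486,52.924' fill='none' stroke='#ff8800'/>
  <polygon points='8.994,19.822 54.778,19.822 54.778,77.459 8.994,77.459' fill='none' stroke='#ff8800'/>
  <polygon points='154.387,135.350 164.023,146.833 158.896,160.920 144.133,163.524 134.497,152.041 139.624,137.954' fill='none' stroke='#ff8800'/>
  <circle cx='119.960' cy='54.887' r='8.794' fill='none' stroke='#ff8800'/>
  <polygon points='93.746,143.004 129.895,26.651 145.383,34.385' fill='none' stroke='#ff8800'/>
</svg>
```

Since the viewBox matches the mm dimensions, user units are millimetres directly. The only transform is the Y-flip y_m = 180.380 − y_svg.

Shape 1 is a closed polygon drawn with `<polygon>`. Its stroke #ff8800 means engrave at S191, F3669. After flipping Y the toolpath is (132.588,49.854) → (97.778,13.414) → (93.708,69.183) → (93.577,121.888) → (33.992,152.095) → (37.516,148.616) → (132.588,49.854), returning to the start.

Shape 2 is a regular polygon drawn with `<polygon>`. Its stroke #ff8800 means engrave at S191, F3669. After flipping Y the toolpath is (146.686,109.620) → (128.850,98.420) → (117.650,116.256) → (135.486,127.456) → (146.686,109.620), returning to the start.

Shape 3 is a rectangle drawn with `<polygon>`. Its stroke #ff8800 means engrave at S191, F3669. After flipping Y the toolpath is (8.994,160.558) → (54.778,160.558) → (54.778,102.921) → (8.994,102.921) → (8.994,160.558), returning to the start.

Shape 4 is a regular polygon drawn with `<polygon>`. Its stroke #ff8800 means engrave at S191, F3669. After flipping Y the toolpath is (154.387,45.030) → (164.023,33.547) → (158.896,19.460) → (144.133,16.856) → (134.497,28.339) → (139.624,42.426) → (154.387,45.030), returning to the start.

Shape 5 is a circle drawn with `<circle>`. Its stroke #ff8800 means engrave at S191, F3669. After flipping Y the toolpath is (128.754,125.493) → (127.074,130.662) → (122.677,133.857) → (117.243,133.857) → (112.846,130.662) → (111.166,125.493) → (112.846,120.324) → (117.243,117.129) → (122.677,117.129) → (127.074,120.324) → (128.754,125.493), returning to the start.

Shape 6 is a closed polygon drawn with `<polygon>`. Its stroke #ff8800 means engrave at S191, F3669. After flipping Y the toolpath is (93.746,37.376) → (129.895,153.729) → (145.383,145.995) → (93.746,37.376), returning to the start.

G21
G90
G0 X132.588 Y49.854
M3 S191
G1 X97.778 Y13.414 F3669
G1 X93.708 Y69.183 F3669
G1 X93.577 Y121.888 F3669
G1 X33.992 Y152.095 F3669
G1 X37.516 Y148.616 F3669
G1 X132.588 Y49.854 F3669
M5
G0 X146.686 Y109.620
M3 S191
G1 X128.850 Y98.420 F3669
G1 X117.650 Y116.256 F3669
G1 X135.486 Y127.456 F3669
G1 X146.686 Y109.620 F3669
M5
G0 X8.994 Y160.558
M3 S191
G1 X54.778 Y160.558 F3669
G1 X54.778 Y102.921 F3669
G1 X8.994 Y102.921 F3669
G1 X8.994 Y160.558 F3669
M5
G0 X154.387 Y45.030
M3 S191
G1 X164.023 Y33.547 F3669
G1 X158.896 Y19.460 F3669
G1 X144.133 Y16.856 F3669
G1 X134.497 Y28.339 F3669
G1 X139.624 Y42.426 F3669
G1 X154.387 Y45.030 F3669
M5
G0 X128.754 Y125.493
M3 S191
G1 X127.074 Y130.662 F3669
G1 X122.677 Y133.857 F3669
G1 X117.243 Y133.857 F3669
G1 X112.846 Y130.662 F3669
G1 X111.166 Y125.493 F3669
G1 X112.846 Y120.324 F3669
G1 X117.243 Y117.129 F3669
G1 X122.677 Y117.129 F3669
G1 X127.074 Y120.324 F3669
G1 X128.754 Y125.493 F3669
M5
G0 X93.746 Y37.376
M3 S191
G1 X129.895 Y153.729 F3669
G1 X145.383 Y145.995 F3669
G1 X93.746 Y37.376 F3669
M5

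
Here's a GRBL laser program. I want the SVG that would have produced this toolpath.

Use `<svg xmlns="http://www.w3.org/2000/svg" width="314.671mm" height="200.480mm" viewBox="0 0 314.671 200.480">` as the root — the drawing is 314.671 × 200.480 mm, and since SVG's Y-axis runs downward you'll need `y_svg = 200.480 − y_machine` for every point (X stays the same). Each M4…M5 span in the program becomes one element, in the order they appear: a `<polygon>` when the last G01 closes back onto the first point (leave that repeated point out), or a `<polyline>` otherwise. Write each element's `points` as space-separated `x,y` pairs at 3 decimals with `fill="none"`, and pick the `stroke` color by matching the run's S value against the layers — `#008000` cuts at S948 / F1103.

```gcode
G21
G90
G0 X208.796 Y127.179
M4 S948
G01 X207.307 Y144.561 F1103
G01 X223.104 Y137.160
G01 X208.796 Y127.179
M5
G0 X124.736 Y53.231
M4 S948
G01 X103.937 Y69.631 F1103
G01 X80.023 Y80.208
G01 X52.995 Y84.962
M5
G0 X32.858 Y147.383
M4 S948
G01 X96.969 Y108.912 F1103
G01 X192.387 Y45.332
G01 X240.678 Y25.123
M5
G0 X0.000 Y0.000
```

<svg xmlns="http://www.w3.org/2000/svg" width="314.671mm" height="200.480mm" viewBox="0 0 314.671 200.480">
  <polygon points="208.796,73.301 207.307,55.919 223.104,63.320" fill="none" stroke="#008000"/>
  <polyline points="124.736,147.249 103.937,130.849 80.023,120.272 52.995,115.518" fill="none" stroke="#008000"/>
  <polyline points="32.858,53.097 96.969,91.568 192.387,155.148 240.678,175.357" fill="none" stroke="#008000"/>
</svg>

y_svg = 200.480 − y_m. Every run uses S948, so all elements get stroke `#008000` (cut).

[1] closed run; points: 208.796,73.301 207.307,55.919 223.104,63.320

[2] open run; points: 124.736,147.249 103.937,130.849 80.023,120.272 52.995,115.518

[3] open run; points: 32.858,53.097 96.969,91.568 192.387,155.148 240.678,175.357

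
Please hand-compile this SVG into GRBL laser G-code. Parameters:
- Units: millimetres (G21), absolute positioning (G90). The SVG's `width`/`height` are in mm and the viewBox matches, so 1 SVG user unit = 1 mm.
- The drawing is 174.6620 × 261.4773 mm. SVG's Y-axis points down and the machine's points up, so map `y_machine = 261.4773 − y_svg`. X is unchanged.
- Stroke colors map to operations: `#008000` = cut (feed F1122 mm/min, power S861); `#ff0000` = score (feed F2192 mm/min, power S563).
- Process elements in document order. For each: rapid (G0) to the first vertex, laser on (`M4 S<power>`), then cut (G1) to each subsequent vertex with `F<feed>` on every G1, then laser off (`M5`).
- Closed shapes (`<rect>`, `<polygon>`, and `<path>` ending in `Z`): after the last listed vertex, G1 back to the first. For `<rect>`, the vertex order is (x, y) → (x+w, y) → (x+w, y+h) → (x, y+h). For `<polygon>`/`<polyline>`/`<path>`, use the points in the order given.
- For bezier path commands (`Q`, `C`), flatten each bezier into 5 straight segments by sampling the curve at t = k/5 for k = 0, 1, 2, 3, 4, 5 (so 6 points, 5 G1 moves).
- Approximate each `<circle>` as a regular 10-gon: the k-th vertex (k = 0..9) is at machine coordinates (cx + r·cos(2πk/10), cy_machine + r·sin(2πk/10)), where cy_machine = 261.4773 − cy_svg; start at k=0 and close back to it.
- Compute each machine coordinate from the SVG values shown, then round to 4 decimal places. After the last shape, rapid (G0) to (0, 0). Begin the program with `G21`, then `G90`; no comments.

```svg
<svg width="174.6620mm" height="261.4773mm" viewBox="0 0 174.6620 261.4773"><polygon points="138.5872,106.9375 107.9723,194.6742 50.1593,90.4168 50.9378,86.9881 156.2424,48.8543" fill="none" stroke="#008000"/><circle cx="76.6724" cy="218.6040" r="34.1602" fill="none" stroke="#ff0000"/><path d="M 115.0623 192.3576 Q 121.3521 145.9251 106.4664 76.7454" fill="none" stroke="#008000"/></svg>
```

G21
G90
G0 X138.5872 Y154.5398
M4 S861
G1 X107.9723 Y66.8031 F1122
G1 X50.1593 Y171.0605 F1122
G1 X50.9378 Y174.4892 F1122
G1 X156.2424 Y212.6230 F1122
G1 X138.5872 Y154.5398 F1122
M5
G0 X110.8326 Y42.8733
M4 S563
G1 X104.3086 Y62.9522 F2192
G1 X87.2285 Y75.3616 F2192
G1 X66.1163 Y75.3616 F2192
G1 X49.0362 Y62.9522 F2192
G1 X42.5122 Y42.8733 F2192
G1 X49.0362 Y22.7944 F2192
G1 X66.1163 Y10.3850 F2192
G1 X87.2285 Y10.3850 F2192
G1 X104.3086 Y22.7944 F2192
G1 X110.8326 Y42.8733 F2192
M5
G0 X115.0623 Y69.1197
M4 S861
G1 X116.7312 Y88.6026 F1122
G1 X116.7061 Y109.9053 F1122
G1 X114.9869 Y133.0277 F1122
G1 X111.5737 Y157.9699 F1122
G1 X106.4664 Y184.7319 F1122
M5
G0 X0.0000 Y0.0000

Since the viewBox matches the mm dimensions, user units are millimetres directly. The only transform is the Y-flip y_m = 261.4773 − y_svg.

Shape 1 is a closed polygon drawn with `<polygon>`. Its stroke #008000 means cut at S861, F1122. After flipping Y the toolpath is (138.5872,154.5398) → (107.9723,66.8031) → (50.1593,171.0605) → (50.9378,174.4892) → (156.2424,212.6230) → (138.5872,154.5398), returning to the start.

Shape 2 is a circle drawn with `<circle>`. Its stroke #ff0000 means score at S563, F2192. After flipping Y the toolpath is (110.8326,42.8733) → (104.3086,62.9522) → (87.2285,75.3616) → (66.1163,75.3616) → (49.0362,62.9522) → (42.5122,42.8733) → (49.0362,22.7944) → (66.1163,10.3850) → (87.2285,10.3850) → (104.3086,22.7944) → (110.8326,42.8733), returning to the start.

Shape 3 is a quadratic bezier drawn with `<path>`. Its stroke #008000 means cut at S861, F1122. After flipping Y the toolpath is (115.0623,69.1197) → (116.7312,88.6026) → (116.7061,109.9053) → (114.9869,133.0277) → (111.5737,157.9699) → (106.4664,184.7319).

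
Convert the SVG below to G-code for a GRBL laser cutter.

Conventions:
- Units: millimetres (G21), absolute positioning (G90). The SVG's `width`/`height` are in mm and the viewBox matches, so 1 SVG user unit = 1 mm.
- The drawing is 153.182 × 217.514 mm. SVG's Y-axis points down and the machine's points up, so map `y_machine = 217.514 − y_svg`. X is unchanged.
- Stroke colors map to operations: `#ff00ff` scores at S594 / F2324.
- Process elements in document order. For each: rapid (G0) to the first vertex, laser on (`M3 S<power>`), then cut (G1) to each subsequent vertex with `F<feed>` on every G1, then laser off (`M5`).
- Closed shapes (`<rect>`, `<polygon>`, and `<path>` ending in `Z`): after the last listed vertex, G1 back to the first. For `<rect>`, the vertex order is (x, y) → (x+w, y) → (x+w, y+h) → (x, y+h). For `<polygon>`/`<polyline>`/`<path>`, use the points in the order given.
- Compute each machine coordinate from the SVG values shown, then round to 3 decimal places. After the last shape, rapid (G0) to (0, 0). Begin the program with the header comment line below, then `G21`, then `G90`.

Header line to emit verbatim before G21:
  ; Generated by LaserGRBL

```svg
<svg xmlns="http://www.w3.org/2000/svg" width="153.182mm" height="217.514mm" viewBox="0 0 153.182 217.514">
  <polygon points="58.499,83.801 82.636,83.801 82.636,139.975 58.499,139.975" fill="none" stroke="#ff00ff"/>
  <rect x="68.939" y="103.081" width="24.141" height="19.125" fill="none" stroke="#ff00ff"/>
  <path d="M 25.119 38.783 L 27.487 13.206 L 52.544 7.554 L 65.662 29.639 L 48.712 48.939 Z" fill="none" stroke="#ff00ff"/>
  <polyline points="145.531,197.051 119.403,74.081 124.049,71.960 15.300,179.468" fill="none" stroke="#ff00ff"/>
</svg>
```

viewBox `0 0 153.182 217.514` with mm width/height → 1 unit = 1 mm. Flip: y_m = 217.514 − y_svg.

**Shape 1** — `<polygon>` rectangle, stroke `#ff00ff` → score (S594, F2324). Machine vertices: (58.499,133.713) → (82.636,133.713) → (82.636,77.539) → (58.499,77.539) → (58.499,133.713). Closed: final G1 returns to the first vertex.

**Shape 2** — `<rect>` rectangle, stroke `#ff00ff` → score (S594, F2324). Machine vertices: (68.939,114.433) → (93.080,114.433) → (93.080,95.308) → (68.939,95.308) → (68.939,114.433). Closed: final G1 returns to the first vertex.

**Shape 3** — `<path>` regular polygon, stroke `#ff00ff` → score (S594, F2324). Machine vertices: (25.119,178.731) → (27.487,204.308) → (52.544,209.960) → (65.662,187.875) → (48.712,168.575) → (25.119,178.731). Closed: final G1 returns to the first vertex.

**Shape 4** — `<polyline>` open polyline, stroke `#ff00ff` → score (S594, F2324). Machine vertices: (145.531,20.463) → (119.403,143.433) → (124.049,145.554) → (15.300,38.046). Open path.

; Generated by LaserGRBL
G21
G90
G0 X58.499 Y133.713
M3 S594
G1 X82.636 Y133.713 F2324
G1 X82.636 Y77.539 F2324
G1 X58.499 Y77.539 F2324
G1 X58.499 Y133.713 F2324
M5
G0 X68.939 Y114.433
M3 S594
G1 X93.080 Y114.433 F2324
G1 X93.080 Y95.308 F2324
G1 X68.939 Y95.308 F2324
G1 X68.939 Y114.433 F2324
M5
G0 X25.119 Y178.731
M3 S594
G1 X27.487 Y204.308 F2324
G1 X52.544 Y209.960 F2324
G1 X65.662 Y187.875 F2324
G1 X48.712 Y168.575 F2324
G1 X25.119 Y178.731 F2324
M5
G0 X145.531 Y20.463
M3 S594
G1 X119.403 Y143.433 F2324
G1 X124.049 Y145.554 F2324
G1 X15.300 Y38.046 F2324
M5
G0 X0.000 Y0.000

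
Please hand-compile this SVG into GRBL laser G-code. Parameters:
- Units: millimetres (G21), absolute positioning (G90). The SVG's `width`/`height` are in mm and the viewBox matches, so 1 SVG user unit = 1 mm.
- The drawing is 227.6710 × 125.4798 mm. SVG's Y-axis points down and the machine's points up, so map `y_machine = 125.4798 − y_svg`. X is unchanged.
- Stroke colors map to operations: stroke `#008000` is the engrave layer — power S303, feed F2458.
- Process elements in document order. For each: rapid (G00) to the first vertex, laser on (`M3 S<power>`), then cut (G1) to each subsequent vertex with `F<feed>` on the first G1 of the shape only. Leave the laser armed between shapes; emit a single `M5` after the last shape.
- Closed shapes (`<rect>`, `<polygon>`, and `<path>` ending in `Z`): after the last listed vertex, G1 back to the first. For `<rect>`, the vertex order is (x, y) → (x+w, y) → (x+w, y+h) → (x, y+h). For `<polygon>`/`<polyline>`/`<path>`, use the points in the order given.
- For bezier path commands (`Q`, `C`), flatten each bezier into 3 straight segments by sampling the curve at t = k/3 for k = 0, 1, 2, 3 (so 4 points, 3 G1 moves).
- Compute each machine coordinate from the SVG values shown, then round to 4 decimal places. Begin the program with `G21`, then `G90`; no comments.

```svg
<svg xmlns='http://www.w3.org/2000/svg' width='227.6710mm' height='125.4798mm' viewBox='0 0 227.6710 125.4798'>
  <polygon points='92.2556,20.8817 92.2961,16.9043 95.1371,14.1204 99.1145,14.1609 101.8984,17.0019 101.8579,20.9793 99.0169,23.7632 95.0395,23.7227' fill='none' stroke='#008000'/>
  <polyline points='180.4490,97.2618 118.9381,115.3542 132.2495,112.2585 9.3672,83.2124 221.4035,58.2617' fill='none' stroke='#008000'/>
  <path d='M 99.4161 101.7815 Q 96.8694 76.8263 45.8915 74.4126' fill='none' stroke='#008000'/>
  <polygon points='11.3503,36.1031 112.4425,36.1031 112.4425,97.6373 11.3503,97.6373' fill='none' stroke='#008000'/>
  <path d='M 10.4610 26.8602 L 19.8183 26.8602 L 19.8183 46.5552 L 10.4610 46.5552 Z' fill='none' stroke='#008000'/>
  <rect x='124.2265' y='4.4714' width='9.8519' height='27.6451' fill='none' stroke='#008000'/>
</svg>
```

G21
G90
G00 X92.2556 Y104.5981
M3 S303
G1 X92.2961 Y108.5755 F2458
G1 X95.1371 Y111.3594
G1 X99.1145 Y111.3189
G1 X101.8984 Y108.4779
G1 X101.8579 Y104.5005
G1 X99.0169 Y101.7166
G1 X95.0395 Y101.7571
G1 X92.2556 Y104.5981
G00 X180.4490 Y28.2180
M3 S303
G1 X118.9381 Y10.1256 F2458
G1 X132.2495 Y13.2213
G1 X9.3672 Y42.2674
G1 X221.4035 Y67.2181
G00 X99.4161 Y23.6983
M3 S303
G1 X92.3371 Y37.8305 F2458
G1 X74.4955 Y46.9535
G1 X45.8915 Y51.0672
G00 X11.3503 Y89.3767
M3 S303
G1 X112.4425 Y89.3767 F2458
G1 X112.4425 Y27.8425
G1 X11.3503 Y27.8425
G1 X11.3503 Y89.3767
G00 X10.4610 Y98.6196
M3 S303
G1 X19.8183 Y98.6196 F2458
G1 X19.8183 Y78.9246
G1 X10.4610 Y78.9246
G1 X10.4610 Y98.6196
G00 X124.2265 Y121.0084
M3 S303
G1 X134.0784 Y121.0084 F2458
G1 X134.0784 Y93.3633
G1 X124.2265 Y93.3633
G1 X124.2265 Y121.0084
M5

Since the viewBox matches the mm dimensions, user units are millimetres directly. The only transform is the Y-flip y_m = 125.4798 − y_svg.

Shape 1 is a regular polygon drawn with `<polygon>`. Its stroke #008000 means engrave at S303, F2458. After flipping Y the toolpath is (92.2556,104.5981) → (92.2961,108.5755) → (95.1371,111.3594) → (99.1145,111.3189) → (101.8984,108.4779) → (101.8579,104.5005) → (99.0169,101.7166) → (95.0395,101.7571) → (92.2556,104.5981), returning to the start.

Shape 2 is a open polyline drawn with `<polyline>`. Its stroke #008000 means engrave at S303, F2458. After flipping Y the toolpath is (180.4490,28.2180) → (118.9381,10.1256) → (132.2495,13.2213) → (9.3672,42.2674) → (221.4035,67.2181).

Shape 3 is a quadratic bezier drawn with `<path>`. Its stroke #008000 means engrave at S303, F2458. After flipping Y the toolpath is (99.4161,23.6983) → (92.3371,37.8305) → (74.4955,46.9535) → (45.8915,51.0672).

Shape 4 is a rectangle drawn with `<polygon>`. Its stroke #008000 means engrave at S303, F2458. After flipping Y the toolpath is (11.3503,89.3767) → (112.4425,89.3767) → (112.4425,27.8425) → (11.3503,27.8425) → (11.3503,89.3767), returning to the start.

Shape 5 is a rectangle drawn with `<path>`. Its stroke #008000 means engrave at S303, F2458. After flipping Y the toolpath is (10.4610,98.6196) → (19.8183,98.6196) → (19.8183,78.9246) → (10.4610,78.9246) → (10.4610,98.6196), returning to the start.

Shape 6 is a rectangle drawn with `<rect>`. Its stroke #008000 means engrave at S303, F2458. After flipping Y the toolpath is (124.2265,121.0084) → (134.0784,121.0084) → (134.0784,93.3633) → (124.2265,93.3633) → (124.2265,121.0084), returning to the start.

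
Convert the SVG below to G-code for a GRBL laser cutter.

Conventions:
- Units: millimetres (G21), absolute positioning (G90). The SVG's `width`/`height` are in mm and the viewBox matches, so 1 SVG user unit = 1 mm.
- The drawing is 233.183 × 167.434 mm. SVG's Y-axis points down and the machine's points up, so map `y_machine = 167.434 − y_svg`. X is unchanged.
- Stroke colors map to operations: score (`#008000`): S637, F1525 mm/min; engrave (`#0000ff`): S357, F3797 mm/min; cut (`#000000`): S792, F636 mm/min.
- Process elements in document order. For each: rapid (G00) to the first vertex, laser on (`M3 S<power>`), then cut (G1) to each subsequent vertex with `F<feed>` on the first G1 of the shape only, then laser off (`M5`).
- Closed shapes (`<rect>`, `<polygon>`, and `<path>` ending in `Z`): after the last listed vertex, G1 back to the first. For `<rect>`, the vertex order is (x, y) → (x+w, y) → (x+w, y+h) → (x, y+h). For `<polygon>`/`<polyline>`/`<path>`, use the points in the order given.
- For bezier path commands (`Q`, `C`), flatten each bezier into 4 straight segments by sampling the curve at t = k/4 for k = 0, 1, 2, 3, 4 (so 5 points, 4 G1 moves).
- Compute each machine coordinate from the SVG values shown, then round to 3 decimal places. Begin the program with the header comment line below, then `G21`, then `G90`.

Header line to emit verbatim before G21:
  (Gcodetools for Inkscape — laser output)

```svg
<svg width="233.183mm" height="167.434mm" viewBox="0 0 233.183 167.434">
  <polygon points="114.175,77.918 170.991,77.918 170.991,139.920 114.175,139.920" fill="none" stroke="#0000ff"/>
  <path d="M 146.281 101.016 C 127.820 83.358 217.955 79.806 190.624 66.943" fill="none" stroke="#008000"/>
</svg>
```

viewBox `0 0 233.183 167.434` with mm width/height → 1 unit = 1 mm. Flip: y_m = 167.434 − y_svg.

**Shape 1** — `<polygon>` rectangle, stroke `#0000ff` → engrave (S357, F3797). Machine vertices: (114.175,89.516) → (170.991,89.516) → (170.991,27.514) → (114.175,27.514) → (114.175,89.516). Closed: final G1 returns to the first vertex.

**Shape 2** — `<path>` cubic bezier, stroke `#008000` → score (S637, F1525). Control points (SVG): P0=(146.281,101.016), P1=(127.820,83.358), P2=(217.955,79.806), P3=(190.624,66.943); sampled at t=k/4. Machine vertices: (146.281,66.418) → (149.265,77.383) → (171.779,85.253) → (192.630,92.224) → (190.624,100.491). Open path.

(Gcodetools for Inkscape — laser output)
G21
G90
G00 X114.175 Y89.516
M3 S357
G1 X170.991 Y89.516 F3797
G1 X170.991 Y27.514
G1 X114.175 Y27.514
G1 X114.175 Y89.516
M5
G00 X146.281 Y66.418
M3 S637
G1 X149.265 Y77.383 F1525
G1 X171.779 Y85.253
G1 X192.630 Y92.224
G1 X190.624 Y100.491
M5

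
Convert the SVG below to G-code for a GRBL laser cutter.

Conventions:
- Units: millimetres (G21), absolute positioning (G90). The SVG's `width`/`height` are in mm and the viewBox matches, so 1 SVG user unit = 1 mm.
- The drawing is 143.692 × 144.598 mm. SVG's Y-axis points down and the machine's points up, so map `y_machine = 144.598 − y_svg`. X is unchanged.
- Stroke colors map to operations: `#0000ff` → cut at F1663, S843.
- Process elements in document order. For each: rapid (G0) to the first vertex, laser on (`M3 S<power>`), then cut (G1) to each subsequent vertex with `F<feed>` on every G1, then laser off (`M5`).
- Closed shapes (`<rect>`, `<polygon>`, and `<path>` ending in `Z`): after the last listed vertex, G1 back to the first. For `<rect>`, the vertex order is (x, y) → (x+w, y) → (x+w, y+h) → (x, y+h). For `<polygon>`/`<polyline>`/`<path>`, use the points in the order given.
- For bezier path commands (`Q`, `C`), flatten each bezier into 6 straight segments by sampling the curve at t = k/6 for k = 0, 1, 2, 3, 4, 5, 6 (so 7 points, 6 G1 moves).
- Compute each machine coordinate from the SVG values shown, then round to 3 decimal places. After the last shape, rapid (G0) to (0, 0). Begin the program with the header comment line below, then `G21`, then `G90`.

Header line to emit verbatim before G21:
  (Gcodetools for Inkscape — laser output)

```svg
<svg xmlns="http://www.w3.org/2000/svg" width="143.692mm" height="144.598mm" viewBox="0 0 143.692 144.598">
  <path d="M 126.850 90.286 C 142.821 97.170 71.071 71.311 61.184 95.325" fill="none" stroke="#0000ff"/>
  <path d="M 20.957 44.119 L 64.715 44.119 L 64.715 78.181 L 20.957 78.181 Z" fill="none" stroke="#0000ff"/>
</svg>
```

(Gcodetools for Inkscape — laser output)
G21
G90
G0 X126.850 Y54.312
M3 S843
G1 X128.218 Y53.216 F1663
G1 X119.121 Y55.282 F1663
G1 X103.714 Y58.216 F1663
G1 X86.152 Y59.723 F1663
G1 X70.590 Y57.506 F1663
G1 X61.184 Y49.273 F1663
M5
G0 X20.957 Y100.479
M3 S843
G1 X64.715 Y100.479 F1663
G1 X64.715 Y66.417 F1663
G1 X20.957 Y66.417 F1663
G1 X20.957 Y100.479 F1663
M5
G0 X0.000 Y0.000

Since the viewBox matches the mm dimensions, user units are millimetres directly. The only transform is the Y-flip y_m = 144.598 − y_svg.

Shape 1 is a cubic bezier drawn with `<path>`. Its stroke #0000ff means cut at S843, F1663. After flipping Y the toolpath is (126.850,54.312) → (128.218,53.216) → (119.121,55.282) → (103.714,58.216) → (86.152,59.723) → (70.590,57.506) → (61.184,49.273).

Shape 2 is a rectangle drawn with `<path>`. Its stroke #0000ff means cut at S843, F1663. After flipping Y the toolpath is (20.957,100.479) → (64.715,100.479) → (64.715,66.417) → (20.957,66.417) → (20.957,100.479), returning to the start.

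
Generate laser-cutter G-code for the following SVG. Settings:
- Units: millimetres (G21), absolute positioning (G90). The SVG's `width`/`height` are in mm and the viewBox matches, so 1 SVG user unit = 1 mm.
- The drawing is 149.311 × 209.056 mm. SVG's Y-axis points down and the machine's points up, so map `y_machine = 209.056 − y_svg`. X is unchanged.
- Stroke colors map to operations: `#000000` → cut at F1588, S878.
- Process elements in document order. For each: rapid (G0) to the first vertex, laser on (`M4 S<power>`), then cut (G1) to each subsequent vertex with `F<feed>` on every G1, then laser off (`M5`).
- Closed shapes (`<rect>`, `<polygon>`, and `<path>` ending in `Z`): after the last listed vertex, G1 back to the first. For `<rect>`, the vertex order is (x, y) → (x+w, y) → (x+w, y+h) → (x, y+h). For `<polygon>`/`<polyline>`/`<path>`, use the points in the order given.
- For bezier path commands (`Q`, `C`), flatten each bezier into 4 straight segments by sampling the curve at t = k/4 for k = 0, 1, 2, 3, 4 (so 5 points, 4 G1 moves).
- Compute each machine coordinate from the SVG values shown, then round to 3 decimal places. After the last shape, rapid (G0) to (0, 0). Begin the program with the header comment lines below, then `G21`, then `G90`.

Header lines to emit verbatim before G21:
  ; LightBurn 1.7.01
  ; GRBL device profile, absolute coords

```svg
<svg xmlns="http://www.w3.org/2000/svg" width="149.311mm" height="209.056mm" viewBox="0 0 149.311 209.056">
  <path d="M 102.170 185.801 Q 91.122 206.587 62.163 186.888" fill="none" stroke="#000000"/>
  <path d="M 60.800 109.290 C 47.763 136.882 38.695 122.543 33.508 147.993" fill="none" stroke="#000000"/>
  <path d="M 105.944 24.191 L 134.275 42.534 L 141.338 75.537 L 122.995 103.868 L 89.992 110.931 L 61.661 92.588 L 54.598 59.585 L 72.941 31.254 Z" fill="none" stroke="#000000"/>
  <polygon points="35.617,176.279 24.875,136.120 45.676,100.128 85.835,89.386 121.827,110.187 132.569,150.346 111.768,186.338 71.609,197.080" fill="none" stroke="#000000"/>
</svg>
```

; LightBurn 1.7.01
; GRBL device profile, absolute coords
G21
G90
G0 X102.170 Y23.255
M4 S878
G1 X95.527 Y15.392 F1588
G1 X86.644 Y12.590 F1588
G1 X75.523 Y14.849 F1588
G1 X62.163 Y22.168 F1588
M5
G0 X60.800 Y99.766
M4 S878
G1 X51.765 Y85.657 F1588
G1 X44.210 Y79.611 F1588
G1 X38.127 Y73.967 F1588
G1 X33.508 Y61.063 F1588
M5
G0 X105.944 Y184.865
M4 S878
G1 X134.275 Y166.522 F1588
G1 X141.338 Y133.519 F1588
G1 X122.995 Y105.188 F1588
G1 X89.992 Y98.125 F1588
G1 X61.661 Y116.468 F1588
G1 X54.598 Y149.471 F1588
G1 X72.941 Y177.802 F1588
G1 X105.944 Y184.865 F1588
M5
G0 X35.617 Y32.777
M4 S878
G1 X24.875 Y72.936 F1588
G1 X45.676 Y108.928 F1588
G1 X85.835 Y119.670 F1588
G1 X121.827 Y98.869 F1588
G1 X132.569 Y58.710 F1588
G1 X111.768 Y22.718 F1588
G1 X71.609 Y11.976 F1588
G1 X35.617 Y32.777 F1588
M5
G0 X0.000 Y0.000

Since the viewBox matches the mm dimensions, user units are millimetres directly. The only transform is the Y-flip y_m = 209.056 − y_svg.

Shape 1 is a quadratic bezier drawn with `<path>`. Its stroke #000000 means cut at S878, F1588. After flipping Y the toolpath is (102.170,23.255) → (95.527,15.392) → (86.644,12.590) → (75.523,14.849) → (62.163,22.168).

Shape 2 is a cubic bezier drawn with `<path>`. Its stroke #000000 means cut at S878, F1588. After flipping Y the toolpath is (60.800,99.766) → (51.765,85.657) → (44.210,79.611) → (38.127,73.967) → (33.508,61.063).

Shape 3 is a regular polygon drawn with `<path>`. Its stroke #000000 means cut at S878, F1588. After flipping Y the toolpath is (105.944,184.865) → (134.275,166.522) → (141.338,133.519) → (122.995,105.188) → (89.992,98.125) → (61.661,116.468) → (54.598,149.471) → (72.941,177.802) → (105.944,184.865), returning to the start.

Shape 4 is a regular polygon drawn with `<polygon>`. Its stroke #000000 means cut at S878, F1588. After flipping Y the toolpath is (35.617,32.777) → (24.875,72.936) → (45.676,108.928) → (85.835,119.670) → (121.827,98.869) → (132.569,58.710) → (111.768,22.718) → (71.609,11.976) → (35.617,32.777), returning to the start.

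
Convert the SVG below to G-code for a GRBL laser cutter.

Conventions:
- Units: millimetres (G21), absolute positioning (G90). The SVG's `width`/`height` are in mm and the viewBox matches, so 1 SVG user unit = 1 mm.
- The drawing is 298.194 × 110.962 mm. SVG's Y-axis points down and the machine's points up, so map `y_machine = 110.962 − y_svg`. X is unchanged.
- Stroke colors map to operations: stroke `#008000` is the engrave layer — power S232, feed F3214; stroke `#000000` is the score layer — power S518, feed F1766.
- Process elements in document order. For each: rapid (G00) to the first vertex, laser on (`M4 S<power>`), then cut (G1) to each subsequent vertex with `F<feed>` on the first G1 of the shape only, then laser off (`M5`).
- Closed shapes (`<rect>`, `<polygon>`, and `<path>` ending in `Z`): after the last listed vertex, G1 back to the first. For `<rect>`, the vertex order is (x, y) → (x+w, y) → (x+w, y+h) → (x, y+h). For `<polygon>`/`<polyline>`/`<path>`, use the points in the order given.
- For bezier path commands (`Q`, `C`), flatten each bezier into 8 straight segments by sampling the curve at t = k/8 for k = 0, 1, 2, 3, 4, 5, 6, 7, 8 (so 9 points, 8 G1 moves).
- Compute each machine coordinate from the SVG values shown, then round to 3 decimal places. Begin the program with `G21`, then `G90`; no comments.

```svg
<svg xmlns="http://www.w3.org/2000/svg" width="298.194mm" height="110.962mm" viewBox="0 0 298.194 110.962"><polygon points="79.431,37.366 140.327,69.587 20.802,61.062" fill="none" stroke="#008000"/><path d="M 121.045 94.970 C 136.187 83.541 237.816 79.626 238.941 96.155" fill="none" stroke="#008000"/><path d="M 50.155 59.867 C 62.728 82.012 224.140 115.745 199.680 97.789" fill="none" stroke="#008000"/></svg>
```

G21
G90
G00 X79.431 Y73.596
M4 S232
G1 X140.327 Y41.375 F3214
G1 X20.802 Y49.900
G1 X79.431 Y73.596
M5
G00 X121.045 Y15.992
M4 S232
G1 X130.412 Y19.900 F3214
G1 X145.696 Y22.953
G1 X164.706 Y24.998
G1 X185.249 Y25.884
G1 X205.136 Y25.459
G1 X222.174 Y23.573
G1 X234.173 Y20.072
G1 X238.941 Y14.807
M5
G00 X50.155 Y51.095
M4 S232
G1 X61.193 Y42.371 F3214
G1 X82.262 Y33.302
G1 X109.440 Y24.630
G1 X138.805 Y17.096
G1 X166.434 Y11.442
G1 X188.404 Y8.409
G1 X200.793 Y8.739
G1 X199.680 Y13.173
M5

Since the viewBox matches the mm dimensions, user units are millimetres directly. The only transform is the Y-flip y_m = 110.962 − y_svg.

Shape 1 is a closed polygon drawn with `<polygon>`. Its stroke #008000 means engrave at S232, F3214. After flipping Y the toolpath is (79.431,73.596) → (140.327,41.375) → (20.802,49.900) → (79.431,73.596), returning to the start.

Shape 2 is a cubic bezier drawn with `<path>`. Its stroke #008000 means engrave at S232, F3214. After flipping Y the toolpath is (121.045,15.992) → (130.412,19.900) → (145.696,22.953) → (164.706,24.998) → (185.249,25.884) → (205.136,25.459) → (222.174,23.573) → (234.173,20.072) → (238.941,14.807).

Shape 3 is a cubic bezier drawn with `<path>`. Its stroke #008000 means engrave at S232, F3214. After flipping Y the toolpath is (50.155,51.095) → (61.193,42.371) → (82.262,33.302) → (109.440,24.630) → (138.805,17.096) → (166.434,11.442) → (188.404,8.409) → (200.793,8.739) → (199.680,13.173).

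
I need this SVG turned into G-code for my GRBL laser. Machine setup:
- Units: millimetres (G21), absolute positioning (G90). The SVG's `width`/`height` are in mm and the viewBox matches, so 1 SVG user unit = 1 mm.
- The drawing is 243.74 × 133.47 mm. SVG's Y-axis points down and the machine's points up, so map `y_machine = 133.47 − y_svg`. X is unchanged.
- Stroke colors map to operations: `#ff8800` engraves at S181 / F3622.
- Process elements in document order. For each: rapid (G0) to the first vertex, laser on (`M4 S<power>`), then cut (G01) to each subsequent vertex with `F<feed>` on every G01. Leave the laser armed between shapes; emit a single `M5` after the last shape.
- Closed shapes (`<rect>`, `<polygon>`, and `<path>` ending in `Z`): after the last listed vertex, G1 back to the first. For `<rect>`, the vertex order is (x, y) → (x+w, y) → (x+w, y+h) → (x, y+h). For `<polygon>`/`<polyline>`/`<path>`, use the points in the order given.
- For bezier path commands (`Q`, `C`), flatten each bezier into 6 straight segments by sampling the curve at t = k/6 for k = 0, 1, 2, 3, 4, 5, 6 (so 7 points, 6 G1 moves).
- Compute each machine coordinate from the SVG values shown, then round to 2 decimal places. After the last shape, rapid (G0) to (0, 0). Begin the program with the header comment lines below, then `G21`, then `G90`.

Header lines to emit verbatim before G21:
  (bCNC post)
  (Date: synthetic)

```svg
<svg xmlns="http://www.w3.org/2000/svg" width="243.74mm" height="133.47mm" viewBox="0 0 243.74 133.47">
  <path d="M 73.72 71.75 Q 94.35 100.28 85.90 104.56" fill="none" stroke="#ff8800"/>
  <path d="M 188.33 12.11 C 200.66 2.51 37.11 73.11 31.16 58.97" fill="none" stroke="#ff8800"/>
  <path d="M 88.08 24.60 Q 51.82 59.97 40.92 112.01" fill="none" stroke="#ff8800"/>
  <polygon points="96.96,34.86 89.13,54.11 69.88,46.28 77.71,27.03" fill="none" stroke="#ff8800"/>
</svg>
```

1 u = 1 mm; y_m = 133.47 − y.

[1] `<path>` quadratic bezier, #ff8800→engrave S181 F3622: (73.72,61.72) → (79.79,52.88) → (84.24,45.39) → (87.08,39.25) → (88.30,34.46) → (87.91,31.01) → (85.90,28.91)

[2] `<path>` cubic bezier, #ff8800→engrave S181 F3622: (188.33,121.36) → (181.38,120.24) → (154.38,110.34) → (116.60,96.23) → (77.29,82.50) → (45.72,73.73) → (31.16,74.50)

[3] `<path>` quadratic bezier, #ff8800→engrave S181 F3622: (88.08,108.87) → (76.70,96.62) → (66.72,83.44) → (58.16,69.33) → (51.00,54.30) → (45.26,38.34) → (40.92,21.46)

[4] `<polygon>` regular polygon, #ff8800→engrave S181 F3622: (96.96,98.61) → (89.13,79.36) → (69.88,87.19) → (77.71,106.44) → (96.96,98.61) (closed)

(bCNC post)
(Date: synthetic)
G21
G90
G0 X73.72 Y61.72
M4 S181
G01 X79.79 Y52.88 F3622
G01 X84.24 Y45.39 F3622
G01 X87.08 Y39.25 F3622
G01 X88.30 Y34.46 F3622
G01 X87.91 Y31.01 F3622
G01 X85.90 Y28.91 F3622
G0 X188.33 Y121.36
M4 S181
G01 X181.38 Y120.24 F3622
G01 X154.38 Y110.34 F3622
G01 X116.60 Y96.23 F3622
G01 X77.29 Y82.50 F3622
G01 X45.72 Y73.73 F3622
G01 X31.16 Y74.50 F3622
G0 X88.08 Y108.87
M4 S181
G01 X76.70 Y96.62 F3622
G01 X66.72 Y83.44 F3622
G01 X58.16 Y69.33 F3622
G01 X51.00 Y54.30 F3622
G01 X45.26 Y38.34 F3622
G01 X40.92 Y21.46 F3622
G0 X96.96 Y98.61
M4 S181
G01 X89.13 Y79.36 F3622
G01 X69.88 Y87.19 F3622
G01 X77.71 Y106.44 F3622
G01 X96.96 Y98.61 F3622
M5
G0 X0.00 Y0.00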